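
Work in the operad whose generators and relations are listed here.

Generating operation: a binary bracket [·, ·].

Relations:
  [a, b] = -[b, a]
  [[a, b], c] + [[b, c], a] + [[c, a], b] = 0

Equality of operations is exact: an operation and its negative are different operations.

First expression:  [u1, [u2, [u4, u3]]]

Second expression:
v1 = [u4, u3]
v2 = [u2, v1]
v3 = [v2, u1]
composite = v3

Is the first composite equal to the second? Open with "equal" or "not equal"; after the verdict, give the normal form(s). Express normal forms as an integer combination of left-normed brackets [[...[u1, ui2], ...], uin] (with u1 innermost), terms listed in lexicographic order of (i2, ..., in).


The first expression, normalized: -[[[u1, u2], u3], u4] + [[[u1, u2], u4], u3] + [[[u1, u3], u4], u2] - [[[u1, u4], u3], u2]
The second expression, normalized: [[[u1, u2], u3], u4] - [[[u1, u2], u4], u3] - [[[u1, u3], u4], u2] + [[[u1, u4], u3], u2]
Distinct normal forms: not equal.

not equal; the first gives -[[[u1, u2], u3], u4] + [[[u1, u2], u4], u3] + [[[u1, u3], u4], u2] - [[[u1, u4], u3], u2] and the second [[[u1, u2], u3], u4] - [[[u1, u2], u4], u3] - [[[u1, u3], u4], u2] + [[[u1, u4], u3], u2]


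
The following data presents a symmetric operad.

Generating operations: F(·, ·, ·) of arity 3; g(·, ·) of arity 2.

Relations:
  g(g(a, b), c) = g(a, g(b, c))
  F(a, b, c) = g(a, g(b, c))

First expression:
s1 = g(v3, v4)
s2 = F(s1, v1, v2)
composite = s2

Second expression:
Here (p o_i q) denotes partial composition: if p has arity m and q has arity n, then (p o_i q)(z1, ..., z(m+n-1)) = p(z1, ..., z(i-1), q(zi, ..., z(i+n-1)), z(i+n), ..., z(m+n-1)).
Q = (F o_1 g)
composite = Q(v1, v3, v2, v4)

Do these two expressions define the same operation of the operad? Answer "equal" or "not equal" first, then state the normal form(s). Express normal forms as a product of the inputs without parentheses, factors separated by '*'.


The first expression reduces to v3 * v4 * v1 * v2
The second expression reduces to v1 * v3 * v2 * v4
The forms do not match — not equal.

not equal; the first gives v3 * v4 * v1 * v2 and the second v1 * v3 * v2 * v4


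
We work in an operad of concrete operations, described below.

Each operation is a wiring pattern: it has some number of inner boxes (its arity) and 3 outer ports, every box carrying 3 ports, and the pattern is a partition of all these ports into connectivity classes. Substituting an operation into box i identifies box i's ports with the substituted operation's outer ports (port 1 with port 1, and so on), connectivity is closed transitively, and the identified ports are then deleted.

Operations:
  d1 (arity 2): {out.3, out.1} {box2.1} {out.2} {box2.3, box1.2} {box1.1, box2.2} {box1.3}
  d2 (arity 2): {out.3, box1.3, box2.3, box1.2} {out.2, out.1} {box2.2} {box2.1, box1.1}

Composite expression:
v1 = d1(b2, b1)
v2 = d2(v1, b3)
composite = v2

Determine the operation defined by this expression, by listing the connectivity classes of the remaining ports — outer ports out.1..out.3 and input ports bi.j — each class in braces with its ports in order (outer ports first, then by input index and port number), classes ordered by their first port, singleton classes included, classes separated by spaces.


{out.1, out.2} {out.3, b3.1, b3.3} {b1.1} {b1.2, b2.1} {b1.3, b2.2} {b2.3} {b3.2}

Two ports join when wires chain via d2-identified ports.
the subtree at d1 composes to {out.1, out.3} {out.2} {b1.1} {b1.2, b2.1} {b1.3, b2.2} {b2.3} on (b2, b1); out.j = own outer ports
the subtree at d2 composes to {out.1, out.2} {out.3, b3.1, b3.3} {b1.1} {b1.2, b2.1} {b1.3, b2.2} {b2.3} {b3.2} on (b2, b1, b3); out.j = own outer ports


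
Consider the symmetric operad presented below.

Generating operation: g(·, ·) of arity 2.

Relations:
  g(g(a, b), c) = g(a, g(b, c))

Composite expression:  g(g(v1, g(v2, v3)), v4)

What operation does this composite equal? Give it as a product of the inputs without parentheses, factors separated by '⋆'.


v1 ⋆ v2 ⋆ v3 ⋆ v4

Every regrouping of g is equal, so read the v-inputs in written order.
g(v2, v3) collapses to v2 ⋆ v3
g(v1, g(v2, v3)) collapses to v1 ⋆ v2 ⋆ v3
g(g(v1, g(v2, v3)), v4) collapses to v1 ⋆ v2 ⋆ v3 ⋆ v4


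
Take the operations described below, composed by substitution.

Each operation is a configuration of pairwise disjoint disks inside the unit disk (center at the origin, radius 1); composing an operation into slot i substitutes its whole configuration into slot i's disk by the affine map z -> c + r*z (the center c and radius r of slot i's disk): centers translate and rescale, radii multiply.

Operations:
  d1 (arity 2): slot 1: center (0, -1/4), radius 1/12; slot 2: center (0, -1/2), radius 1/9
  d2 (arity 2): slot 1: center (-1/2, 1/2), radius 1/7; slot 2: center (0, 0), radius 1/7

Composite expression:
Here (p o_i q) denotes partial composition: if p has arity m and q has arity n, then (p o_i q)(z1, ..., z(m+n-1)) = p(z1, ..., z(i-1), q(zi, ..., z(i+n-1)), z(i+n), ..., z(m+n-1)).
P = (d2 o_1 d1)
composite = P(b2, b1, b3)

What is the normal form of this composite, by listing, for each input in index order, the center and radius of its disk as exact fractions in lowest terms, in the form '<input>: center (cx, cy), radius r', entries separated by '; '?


Each b-disk chains the slot maps above it in d2; radii multiply.
tracing b2 down its 2-map path: center (-1/2, 13/28), radius 1/84
tracing b1 down its 2-map path: center (-1/2, 3/7), radius 1/63
tracing b3 down its 1-map path: center (0, 0), radius 1/7

b1: center (-1/2, 3/7), radius 1/63; b2: center (-1/2, 13/28), radius 1/84; b3: center (0, 0), radius 1/7


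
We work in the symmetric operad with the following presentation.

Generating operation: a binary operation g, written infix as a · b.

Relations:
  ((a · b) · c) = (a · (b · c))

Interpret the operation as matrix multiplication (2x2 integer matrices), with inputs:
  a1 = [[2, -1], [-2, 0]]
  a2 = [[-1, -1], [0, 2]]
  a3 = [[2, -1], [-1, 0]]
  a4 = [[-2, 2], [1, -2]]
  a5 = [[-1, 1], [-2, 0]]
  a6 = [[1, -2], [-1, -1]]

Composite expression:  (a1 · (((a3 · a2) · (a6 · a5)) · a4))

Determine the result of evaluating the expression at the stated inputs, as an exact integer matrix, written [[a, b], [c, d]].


[[88, -92], [-76, 80]]


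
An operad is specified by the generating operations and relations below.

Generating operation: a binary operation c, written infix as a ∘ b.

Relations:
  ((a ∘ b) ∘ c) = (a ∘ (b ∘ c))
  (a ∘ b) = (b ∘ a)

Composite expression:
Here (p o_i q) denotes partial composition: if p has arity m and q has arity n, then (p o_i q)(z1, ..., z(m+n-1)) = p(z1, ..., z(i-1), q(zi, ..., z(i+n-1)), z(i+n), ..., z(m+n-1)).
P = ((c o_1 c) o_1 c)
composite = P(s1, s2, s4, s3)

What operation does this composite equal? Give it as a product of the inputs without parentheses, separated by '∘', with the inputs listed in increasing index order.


s1 ∘ s2 ∘ s3 ∘ s4


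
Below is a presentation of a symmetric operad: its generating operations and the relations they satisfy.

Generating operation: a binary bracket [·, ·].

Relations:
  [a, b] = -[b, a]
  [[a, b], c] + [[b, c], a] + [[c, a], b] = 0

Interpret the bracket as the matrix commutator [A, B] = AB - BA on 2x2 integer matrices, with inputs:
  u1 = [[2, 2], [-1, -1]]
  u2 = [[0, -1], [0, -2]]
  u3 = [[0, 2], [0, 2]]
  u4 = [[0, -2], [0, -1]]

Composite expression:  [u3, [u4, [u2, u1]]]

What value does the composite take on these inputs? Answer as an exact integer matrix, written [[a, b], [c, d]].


[[-4, -6], [-4, 4]]

[u2, u1] = [[1, 7], [2, -1]]
[u4, [u2, u1]] = [[-4, 11], [-2, 4]]
[u3, [u4, [u2, u1]]] = [[-4, -6], [-4, 4]]


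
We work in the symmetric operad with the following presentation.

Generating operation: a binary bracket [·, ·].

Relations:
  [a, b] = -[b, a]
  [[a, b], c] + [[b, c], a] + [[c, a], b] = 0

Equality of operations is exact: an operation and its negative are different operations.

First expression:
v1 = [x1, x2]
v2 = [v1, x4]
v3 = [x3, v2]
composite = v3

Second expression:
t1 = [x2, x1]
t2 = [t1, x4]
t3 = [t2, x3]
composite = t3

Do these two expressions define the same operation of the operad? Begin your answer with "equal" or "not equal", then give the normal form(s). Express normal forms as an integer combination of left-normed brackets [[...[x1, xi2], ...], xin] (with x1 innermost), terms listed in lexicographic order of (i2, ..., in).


In normal form, the first expression is -[[[x1, x2], x4], x3]
In normal form, the second expression is -[[[x1, x2], x4], x3]
The forms coincide; equal.

equal; both compose to -[[[x1, x2], x4], x3]


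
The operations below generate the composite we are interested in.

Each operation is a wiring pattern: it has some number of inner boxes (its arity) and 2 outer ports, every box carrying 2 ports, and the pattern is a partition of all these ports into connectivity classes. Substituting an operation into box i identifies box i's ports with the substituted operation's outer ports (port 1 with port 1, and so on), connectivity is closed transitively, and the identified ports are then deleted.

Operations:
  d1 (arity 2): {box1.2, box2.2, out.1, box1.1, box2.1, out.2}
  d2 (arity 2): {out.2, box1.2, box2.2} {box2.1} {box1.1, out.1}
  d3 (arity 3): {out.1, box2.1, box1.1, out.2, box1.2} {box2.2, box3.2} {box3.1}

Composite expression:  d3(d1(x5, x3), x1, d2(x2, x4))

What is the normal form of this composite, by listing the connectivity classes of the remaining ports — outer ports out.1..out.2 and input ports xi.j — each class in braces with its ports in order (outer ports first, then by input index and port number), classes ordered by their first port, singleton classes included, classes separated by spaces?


{out.1, out.2, x1.1, x3.1, x3.2, x5.1, x5.2} {x1.2, x2.2, x4.2} {x2.1} {x4.1}

Treat the ports identified at d3 as solder joints: merge, then drop.
d1 over (x5, x3) gives {out.1, out.2, x3.1, x3.2, x5.1, x5.2}, out.j being that stage's outer ports
d2 over (x2, x4) gives {out.1, x2.1} {out.2, x2.2, x4.2} {x4.1}, out.j being that stage's outer ports
d3 over (x5, x3, x1, x2, x4) gives {out.1, out.2, x1.1, x3.1, x3.2, x5.1, x5.2} {x1.2, x2.2, x4.2} {x2.1} {x4.1}, out.j being that stage's outer ports


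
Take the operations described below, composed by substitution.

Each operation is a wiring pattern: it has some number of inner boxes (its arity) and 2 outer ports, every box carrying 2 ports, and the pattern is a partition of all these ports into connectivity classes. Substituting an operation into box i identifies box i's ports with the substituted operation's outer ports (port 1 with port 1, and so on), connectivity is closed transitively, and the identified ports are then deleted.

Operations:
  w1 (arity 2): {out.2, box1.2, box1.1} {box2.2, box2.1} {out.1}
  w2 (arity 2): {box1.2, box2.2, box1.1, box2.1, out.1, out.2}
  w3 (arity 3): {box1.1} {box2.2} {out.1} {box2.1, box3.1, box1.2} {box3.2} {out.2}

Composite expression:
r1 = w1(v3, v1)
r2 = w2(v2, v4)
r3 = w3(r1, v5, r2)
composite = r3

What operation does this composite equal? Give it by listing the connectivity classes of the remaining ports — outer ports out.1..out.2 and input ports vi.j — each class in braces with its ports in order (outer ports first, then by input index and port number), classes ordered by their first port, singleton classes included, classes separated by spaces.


Connectivity passes through glued w3-boundaries; trace each wire chain.
composing w1 on (v3, v1), with out.j its own outer ports: {out.1} {out.2, v3.1, v3.2} {v1.1, v1.2}
composing w2 on (v2, v4), with out.j its own outer ports: {out.1, out.2, v2.1, v2.2, v4.1, v4.2}
composing w3 on (v3, v1, v5, v2, v4), with out.j its own outer ports: {out.1} {out.2} {v1.1, v1.2} {v2.1, v2.2, v3.1, v3.2, v4.1, v4.2, v5.1} {v5.2}

{out.1} {out.2} {v1.1, v1.2} {v2.1, v2.2, v3.1, v3.2, v4.1, v4.2, v5.1} {v5.2}


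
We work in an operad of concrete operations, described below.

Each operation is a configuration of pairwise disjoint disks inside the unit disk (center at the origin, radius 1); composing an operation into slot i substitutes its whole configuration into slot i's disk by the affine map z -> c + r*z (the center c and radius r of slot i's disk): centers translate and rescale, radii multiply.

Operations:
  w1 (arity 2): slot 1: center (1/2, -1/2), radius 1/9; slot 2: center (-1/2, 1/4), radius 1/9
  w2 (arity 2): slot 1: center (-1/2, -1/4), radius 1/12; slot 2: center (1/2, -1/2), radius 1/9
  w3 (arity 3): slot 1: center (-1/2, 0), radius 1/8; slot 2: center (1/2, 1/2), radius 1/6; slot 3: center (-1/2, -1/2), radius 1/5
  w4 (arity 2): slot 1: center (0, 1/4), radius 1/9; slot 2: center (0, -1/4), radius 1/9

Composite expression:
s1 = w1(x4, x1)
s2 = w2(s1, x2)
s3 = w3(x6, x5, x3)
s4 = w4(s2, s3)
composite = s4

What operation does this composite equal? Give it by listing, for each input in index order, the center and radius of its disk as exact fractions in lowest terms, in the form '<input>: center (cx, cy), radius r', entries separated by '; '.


x1: center (-13/216, 97/432), radius 1/972; x2: center (1/18, 7/36), radius 1/81; x3: center (-1/18, -11/36), radius 1/45; x4: center (-11/216, 47/216), radius 1/972; x5: center (1/18, -7/36), radius 1/54; x6: center (-1/18, -1/4), radius 1/72

Follow each x-input down from w4: c' goes to c + r*c', radius to r*r'.
input x4: applying the 3 nested substitutions gives center (-11/216, 47/216), radius 1/972
input x1: applying the 3 nested substitutions gives center (-13/216, 97/432), radius 1/972
input x2: applying the 2 nested substitutions gives center (1/18, 7/36), radius 1/81
input x6: applying the 2 nested substitutions gives center (-1/18, -1/4), radius 1/72
input x5: applying the 2 nested substitutions gives center (1/18, -7/36), radius 1/54
input x3: applying the 2 nested substitutions gives center (-1/18, -11/36), radius 1/45


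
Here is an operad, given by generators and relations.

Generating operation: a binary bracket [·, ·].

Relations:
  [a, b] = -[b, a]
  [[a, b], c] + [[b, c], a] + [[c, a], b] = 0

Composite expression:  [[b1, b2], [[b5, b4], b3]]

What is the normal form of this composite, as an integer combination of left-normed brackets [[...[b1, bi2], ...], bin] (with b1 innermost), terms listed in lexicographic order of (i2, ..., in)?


[[[[b1, b2], b3], b4], b5] - [[[[b1, b2], b3], b5], b4] - [[[[b1, b2], b4], b5], b3] + [[[[b1, b2], b5], b4], b3]

In the tensor algebra, words opening b1 carry the b1-anchored form.
Composite bracket: [[b1, b2], [[b5, b4], b3]]
The bracket unfolds into 16 signed words via [a, b] = ab - ba (2^4 = 16).
Coefficients come from the b1-initial words:
  the word b1b2b3b4b5 carries sign +1 and contributes +[[[[b1, b2], b3], b4], b5]
  the word b1b2b3b5b4 carries sign -1 and contributes -[[[[b1, b2], b3], b5], b4]
  the word b1b2b4b5b3 carries sign -1 and contributes -[[[[b1, b2], b4], b5], b3]
  the word b1b2b5b4b3 carries sign +1 and contributes +[[[[b1, b2], b5], b4], b3]


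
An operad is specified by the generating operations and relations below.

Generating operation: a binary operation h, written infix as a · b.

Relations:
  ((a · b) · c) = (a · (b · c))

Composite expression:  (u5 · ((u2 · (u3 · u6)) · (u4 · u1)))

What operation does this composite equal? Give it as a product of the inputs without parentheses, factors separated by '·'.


u5 · u2 · u3 · u6 · u4 · u1

Key point: h is associative — brackets drop, the u-order remains.
(u3 · u6) linearizes to u3 · u6
(u2 · (u3 · u6)) linearizes to u2 · u3 · u6
(u4 · u1) linearizes to u4 · u1
((u2 · (u3 · u6)) · (u4 · u1)) linearizes to u2 · u3 · u6 · u4 · u1
(u5 · ((u2 · (u3 · u6)) · (u4 · u1))) linearizes to u5 · u2 · u3 · u6 · u4 · u1


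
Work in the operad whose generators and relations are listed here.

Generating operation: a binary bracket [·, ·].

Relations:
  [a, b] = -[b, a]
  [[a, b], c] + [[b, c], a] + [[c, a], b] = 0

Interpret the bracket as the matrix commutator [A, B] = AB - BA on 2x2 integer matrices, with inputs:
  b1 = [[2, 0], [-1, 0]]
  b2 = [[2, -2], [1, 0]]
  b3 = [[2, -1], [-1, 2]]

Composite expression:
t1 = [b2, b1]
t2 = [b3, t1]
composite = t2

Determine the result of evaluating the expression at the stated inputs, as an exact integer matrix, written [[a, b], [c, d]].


[[0, 4], [-4, 0]]

[b2, b1] = [[2, 4], [4, -2]]
[b3, [b2, b1]] = [[0, 4], [-4, 0]]


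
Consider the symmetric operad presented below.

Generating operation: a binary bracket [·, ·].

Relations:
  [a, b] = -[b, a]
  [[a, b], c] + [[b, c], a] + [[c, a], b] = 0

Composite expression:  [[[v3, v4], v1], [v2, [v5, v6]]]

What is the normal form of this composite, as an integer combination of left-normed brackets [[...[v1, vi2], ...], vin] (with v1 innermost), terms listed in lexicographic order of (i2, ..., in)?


-[[[[[v1, v3], v4], v2], v5], v6] + [[[[[v1, v3], v4], v2], v6], v5] + [[[[[v1, v3], v4], v5], v6], v2] - [[[[[v1, v3], v4], v6], v5], v2] + [[[[[v1, v4], v3], v2], v5], v6] - [[[[[v1, v4], v3], v2], v6], v5] - [[[[[v1, v4], v3], v5], v6], v2] + [[[[[v1, v4], v3], v6], v5], v2]

Expand each bracket as ab - ba; the v1-initial words give the coefficients.
Composite bracket: [[[v3, v4], v1], [v2, [v5, v6]]]
Expanding via [a, b] = ab - ba: 32 signed words (2^5 = 32).
Words beginning with v1 determine it all:
  sign of v1v3v4v2v5v6 is -1, so it contributes -[[[[[v1, v3], v4], v2], v5], v6]
  sign of v1v3v4v2v6v5 is +1, so it contributes +[[[[[v1, v3], v4], v2], v6], v5]
  sign of v1v3v4v5v6v2 is +1, so it contributes +[[[[[v1, v3], v4], v5], v6], v2]
  sign of v1v3v4v6v5v2 is -1, so it contributes -[[[[[v1, v3], v4], v6], v5], v2]
  sign of v1v4v3v2v5v6 is +1, so it contributes +[[[[[v1, v4], v3], v2], v5], v6]
  sign of v1v4v3v2v6v5 is -1, so it contributes -[[[[[v1, v4], v3], v2], v6], v5]
  sign of v1v4v3v5v6v2 is -1, so it contributes -[[[[[v1, v4], v3], v5], v6], v2]
  sign of v1v4v3v6v5v2 is +1, so it contributes +[[[[[v1, v4], v3], v6], v5], v2]


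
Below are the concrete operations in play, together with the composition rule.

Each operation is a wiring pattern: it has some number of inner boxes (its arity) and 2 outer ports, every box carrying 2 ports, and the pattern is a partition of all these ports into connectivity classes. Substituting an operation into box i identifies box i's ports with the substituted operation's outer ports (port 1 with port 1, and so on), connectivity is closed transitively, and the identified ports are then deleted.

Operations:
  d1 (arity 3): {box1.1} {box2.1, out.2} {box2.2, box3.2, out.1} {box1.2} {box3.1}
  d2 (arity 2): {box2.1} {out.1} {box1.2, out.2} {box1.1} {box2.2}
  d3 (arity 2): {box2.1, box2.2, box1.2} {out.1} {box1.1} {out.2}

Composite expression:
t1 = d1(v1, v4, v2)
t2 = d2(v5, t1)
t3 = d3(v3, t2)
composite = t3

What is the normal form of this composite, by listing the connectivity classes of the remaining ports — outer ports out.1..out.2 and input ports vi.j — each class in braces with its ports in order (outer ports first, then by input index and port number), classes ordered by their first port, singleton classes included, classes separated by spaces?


{out.1} {out.2} {v1.1} {v1.2} {v2.1} {v2.2, v4.2} {v3.1} {v3.2, v5.2} {v4.1} {v5.1}


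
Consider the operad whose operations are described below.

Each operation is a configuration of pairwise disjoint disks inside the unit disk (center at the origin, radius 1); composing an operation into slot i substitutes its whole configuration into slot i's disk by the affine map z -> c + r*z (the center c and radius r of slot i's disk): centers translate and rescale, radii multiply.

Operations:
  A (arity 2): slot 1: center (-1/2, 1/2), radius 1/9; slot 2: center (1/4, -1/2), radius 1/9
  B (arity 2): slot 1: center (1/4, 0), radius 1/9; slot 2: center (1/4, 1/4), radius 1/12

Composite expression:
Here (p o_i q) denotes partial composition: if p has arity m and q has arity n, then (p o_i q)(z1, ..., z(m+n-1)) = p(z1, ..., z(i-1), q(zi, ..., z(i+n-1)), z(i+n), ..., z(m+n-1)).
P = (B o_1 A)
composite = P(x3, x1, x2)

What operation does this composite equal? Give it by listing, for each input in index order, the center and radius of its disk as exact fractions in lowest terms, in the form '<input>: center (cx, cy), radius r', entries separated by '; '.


x1: center (5/18, -1/18), radius 1/81; x2: center (1/4, 1/4), radius 1/12; x3: center (7/36, 1/18), radius 1/81

Each x-disk chains the slot maps above it in B; radii multiply.
x3: after 2 affine steps, its disk has center (7/36, 1/18), radius 1/81
x1: after 2 affine steps, its disk has center (5/18, -1/18), radius 1/81
x2: after 1 affine step, its disk has center (1/4, 1/4), radius 1/12


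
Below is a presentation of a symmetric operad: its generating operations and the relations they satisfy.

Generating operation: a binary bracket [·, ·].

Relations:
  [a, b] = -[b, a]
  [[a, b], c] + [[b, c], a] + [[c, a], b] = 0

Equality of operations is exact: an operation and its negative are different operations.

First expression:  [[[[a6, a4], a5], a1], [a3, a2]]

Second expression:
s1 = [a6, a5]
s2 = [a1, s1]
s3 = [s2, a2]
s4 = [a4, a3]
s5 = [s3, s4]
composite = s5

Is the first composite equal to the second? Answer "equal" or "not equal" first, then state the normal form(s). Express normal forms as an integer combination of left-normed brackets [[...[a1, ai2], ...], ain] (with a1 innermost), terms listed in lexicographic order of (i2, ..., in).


not equal; the first gives -[[[[[a1, a4], a6], a5], a2], a3] + [[[[[a1, a4], a6], a5], a3], a2] + [[[[[a1, a5], a4], a6], a2], a3] - [[[[[a1, a5], a4], a6], a3], a2] - [[[[[a1, a5], a6], a4], a2], a3] + [[[[[a1, a5], a6], a4], a3], a2] + [[[[[a1, a6], a4], a5], a2], a3] - [[[[[a1, a6], a4], a5], a3], a2] and the second [[[[[a1, a5], a6], a2], a3], a4] - [[[[[a1, a5], a6], a2], a4], a3] - [[[[[a1, a6], a5], a2], a3], a4] + [[[[[a1, a6], a5], a2], a4], a3]

The first expression, normalized: -[[[[[a1, a4], a6], a5], a2], a3] + [[[[[a1, a4], a6], a5], a3], a2] + [[[[[a1, a5], a4], a6], a2], a3] - [[[[[a1, a5], a4], a6], a3], a2] - [[[[[a1, a5], a6], a4], a2], a3] + [[[[[a1, a5], a6], a4], a3], a2] + [[[[[a1, a6], a4], a5], a2], a3] - [[[[[a1, a6], a4], a5], a3], a2]
The second expression, normalized: [[[[[a1, a5], a6], a2], a3], a4] - [[[[[a1, a5], a6], a2], a4], a3] - [[[[[a1, a6], a5], a2], a3], a4] + [[[[[a1, a6], a5], a2], a4], a3]
The forms do not match — not equal.


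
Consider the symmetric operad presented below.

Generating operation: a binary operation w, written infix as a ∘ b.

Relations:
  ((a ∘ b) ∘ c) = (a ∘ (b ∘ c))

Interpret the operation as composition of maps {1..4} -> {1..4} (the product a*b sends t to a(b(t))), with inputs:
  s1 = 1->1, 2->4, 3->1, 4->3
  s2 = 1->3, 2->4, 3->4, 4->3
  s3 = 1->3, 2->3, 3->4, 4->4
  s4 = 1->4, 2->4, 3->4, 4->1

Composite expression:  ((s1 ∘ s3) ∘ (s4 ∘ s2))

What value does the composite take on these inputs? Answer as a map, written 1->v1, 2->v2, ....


(s1 ∘ s3) = 1->1, 2->1, 3->3, 4->3
(s4 ∘ s2) = 1->4, 2->1, 3->1, 4->4
((s1 ∘ s3) ∘ (s4 ∘ s2)) = 1->3, 2->1, 3->1, 4->3

1->3, 2->1, 3->1, 4->3


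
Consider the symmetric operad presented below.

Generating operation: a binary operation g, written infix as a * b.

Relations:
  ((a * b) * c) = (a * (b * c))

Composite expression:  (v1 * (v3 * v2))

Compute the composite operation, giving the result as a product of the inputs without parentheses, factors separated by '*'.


Associativity of g dissolves the nesting; only the v-input order survives.
(v3 * v2) linearizes to v3 * v2
(v1 * (v3 * v2)) linearizes to v1 * v3 * v2

v1 * v3 * v2


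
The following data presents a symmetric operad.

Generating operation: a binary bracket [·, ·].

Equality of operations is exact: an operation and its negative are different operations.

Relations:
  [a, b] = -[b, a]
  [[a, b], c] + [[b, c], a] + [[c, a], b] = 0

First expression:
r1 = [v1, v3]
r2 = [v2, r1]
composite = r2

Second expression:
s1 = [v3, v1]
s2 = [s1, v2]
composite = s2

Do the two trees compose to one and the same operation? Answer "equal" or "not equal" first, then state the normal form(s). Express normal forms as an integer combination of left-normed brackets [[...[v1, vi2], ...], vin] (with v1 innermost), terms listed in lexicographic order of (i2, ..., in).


Reducing the first expression gives -[[v1, v3], v2]
Reducing the second expression gives -[[v1, v3], v2]
Both agree, so they are equal.

equal: each reduces to -[[v1, v3], v2]


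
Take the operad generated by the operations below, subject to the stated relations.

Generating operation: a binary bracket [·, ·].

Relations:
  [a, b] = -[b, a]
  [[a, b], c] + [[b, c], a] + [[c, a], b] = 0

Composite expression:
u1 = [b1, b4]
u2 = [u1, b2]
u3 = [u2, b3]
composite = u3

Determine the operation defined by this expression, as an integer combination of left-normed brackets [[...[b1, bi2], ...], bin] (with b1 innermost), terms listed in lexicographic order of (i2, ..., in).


A multilinear Lie element is pinned by b1-initial words (b1 innermost).
Composite bracket: [[[b1, b4], b2], b3]
Expanding via [a, b] = ab - ba: 8 signed words (2^3 = 8).
Collect the words opening with b1:
  word b1b4b2b3 has sign +1, contributing +[[[b1, b4], b2], b3]

[[[b1, b4], b2], b3]


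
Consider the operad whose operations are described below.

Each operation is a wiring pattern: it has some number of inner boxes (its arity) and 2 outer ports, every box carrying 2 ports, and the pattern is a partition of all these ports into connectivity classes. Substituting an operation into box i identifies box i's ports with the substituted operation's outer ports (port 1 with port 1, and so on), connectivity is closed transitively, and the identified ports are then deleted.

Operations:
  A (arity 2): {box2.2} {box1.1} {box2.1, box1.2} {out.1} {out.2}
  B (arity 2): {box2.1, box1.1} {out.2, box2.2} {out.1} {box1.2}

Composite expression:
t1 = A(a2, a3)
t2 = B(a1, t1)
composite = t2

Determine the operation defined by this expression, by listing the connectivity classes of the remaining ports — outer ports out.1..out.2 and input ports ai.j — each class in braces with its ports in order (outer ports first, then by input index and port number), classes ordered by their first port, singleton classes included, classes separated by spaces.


{out.1} {out.2} {a1.1} {a1.2} {a2.1} {a2.2, a3.1} {a3.2}


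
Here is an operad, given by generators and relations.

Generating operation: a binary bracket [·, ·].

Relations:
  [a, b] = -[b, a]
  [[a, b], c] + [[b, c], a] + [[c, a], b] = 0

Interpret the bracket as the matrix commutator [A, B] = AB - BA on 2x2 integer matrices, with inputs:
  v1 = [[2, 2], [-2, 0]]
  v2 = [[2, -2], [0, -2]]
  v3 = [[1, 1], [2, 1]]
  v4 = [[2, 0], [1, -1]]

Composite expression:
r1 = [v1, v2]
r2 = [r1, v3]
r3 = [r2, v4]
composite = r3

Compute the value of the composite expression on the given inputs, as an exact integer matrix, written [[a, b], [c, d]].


[[-8, 24], [80, 8]]

[v1, v2] = [[-4, -12], [-8, 4]]
[[v1, v2], v3] = [[-16, -8], [16, 16]]
[[[v1, v2], v3], v4] = [[-8, 24], [80, 8]]


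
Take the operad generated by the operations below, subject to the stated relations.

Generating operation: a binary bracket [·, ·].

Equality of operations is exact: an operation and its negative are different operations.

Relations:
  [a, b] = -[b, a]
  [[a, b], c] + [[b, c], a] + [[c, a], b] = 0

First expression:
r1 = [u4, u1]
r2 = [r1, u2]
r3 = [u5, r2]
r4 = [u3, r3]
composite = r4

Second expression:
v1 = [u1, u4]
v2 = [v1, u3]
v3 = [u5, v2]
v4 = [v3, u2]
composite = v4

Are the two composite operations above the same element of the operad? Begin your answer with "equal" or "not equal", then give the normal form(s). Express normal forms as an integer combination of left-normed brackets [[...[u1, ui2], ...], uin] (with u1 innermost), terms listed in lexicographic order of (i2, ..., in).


not equal — first -[[[[u1, u4], u2], u5], u3], second -[[[[u1, u4], u3], u5], u2]

Reducing the first expression gives -[[[[u1, u4], u2], u5], u3]
Reducing the second expression gives -[[[[u1, u4], u3], u5], u2]
Different reductions; not equal.


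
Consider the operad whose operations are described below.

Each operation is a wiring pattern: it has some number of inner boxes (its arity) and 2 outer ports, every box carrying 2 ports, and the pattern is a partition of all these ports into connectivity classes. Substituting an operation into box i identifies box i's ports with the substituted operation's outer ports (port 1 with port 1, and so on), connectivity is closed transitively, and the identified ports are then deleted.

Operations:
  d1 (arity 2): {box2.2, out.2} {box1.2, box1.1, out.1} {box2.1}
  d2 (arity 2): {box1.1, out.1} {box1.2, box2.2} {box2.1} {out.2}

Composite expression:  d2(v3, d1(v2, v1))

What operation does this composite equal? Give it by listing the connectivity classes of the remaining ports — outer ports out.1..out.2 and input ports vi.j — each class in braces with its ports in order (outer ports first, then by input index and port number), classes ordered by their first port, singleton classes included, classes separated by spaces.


{out.1, v3.1} {out.2} {v1.1} {v1.2, v3.2} {v2.1, v2.2}

After gluing at d2, chains via deleted ports link the v-ports.
through d1, on inputs (v2, v1): {out.1, v2.1, v2.2} {out.2, v1.2} {v1.1} (out.j = stage outer ports)
through d2, on inputs (v3, v2, v1): {out.1, v3.1} {out.2} {v1.1} {v1.2, v3.2} {v2.1, v2.2} (out.j = stage outer ports)


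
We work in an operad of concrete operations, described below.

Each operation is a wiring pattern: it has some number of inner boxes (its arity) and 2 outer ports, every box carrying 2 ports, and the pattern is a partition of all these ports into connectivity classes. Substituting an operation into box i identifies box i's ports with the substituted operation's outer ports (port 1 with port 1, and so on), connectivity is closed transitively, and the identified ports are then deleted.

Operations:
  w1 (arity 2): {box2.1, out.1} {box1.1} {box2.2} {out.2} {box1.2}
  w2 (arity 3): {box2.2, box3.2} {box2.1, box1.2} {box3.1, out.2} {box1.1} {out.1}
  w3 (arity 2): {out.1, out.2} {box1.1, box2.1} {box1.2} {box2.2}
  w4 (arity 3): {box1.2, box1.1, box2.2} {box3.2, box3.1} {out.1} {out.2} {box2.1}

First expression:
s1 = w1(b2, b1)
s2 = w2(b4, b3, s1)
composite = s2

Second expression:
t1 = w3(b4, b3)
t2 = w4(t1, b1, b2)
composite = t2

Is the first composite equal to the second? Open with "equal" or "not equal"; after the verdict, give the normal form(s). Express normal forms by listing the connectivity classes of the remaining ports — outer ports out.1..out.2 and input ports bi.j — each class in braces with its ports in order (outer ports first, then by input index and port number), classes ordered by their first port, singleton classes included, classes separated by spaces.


not equal: they reduce to {out.1} {out.2, b1.1} {b1.2} {b2.1} {b2.2} {b3.1, b4.2} {b3.2} {b4.1} and {out.1} {out.2} {b1.1} {b1.2} {b2.1, b2.2} {b3.1, b4.1} {b3.2} {b4.2}

The first expression reduces to {out.1} {out.2, b1.1} {b1.2} {b2.1} {b2.2} {b3.1, b4.2} {b3.2} {b4.1}
The second expression reduces to {out.1} {out.2} {b1.1} {b1.2} {b2.1, b2.2} {b3.1, b4.1} {b3.2} {b4.2}
The forms do not match — not equal.


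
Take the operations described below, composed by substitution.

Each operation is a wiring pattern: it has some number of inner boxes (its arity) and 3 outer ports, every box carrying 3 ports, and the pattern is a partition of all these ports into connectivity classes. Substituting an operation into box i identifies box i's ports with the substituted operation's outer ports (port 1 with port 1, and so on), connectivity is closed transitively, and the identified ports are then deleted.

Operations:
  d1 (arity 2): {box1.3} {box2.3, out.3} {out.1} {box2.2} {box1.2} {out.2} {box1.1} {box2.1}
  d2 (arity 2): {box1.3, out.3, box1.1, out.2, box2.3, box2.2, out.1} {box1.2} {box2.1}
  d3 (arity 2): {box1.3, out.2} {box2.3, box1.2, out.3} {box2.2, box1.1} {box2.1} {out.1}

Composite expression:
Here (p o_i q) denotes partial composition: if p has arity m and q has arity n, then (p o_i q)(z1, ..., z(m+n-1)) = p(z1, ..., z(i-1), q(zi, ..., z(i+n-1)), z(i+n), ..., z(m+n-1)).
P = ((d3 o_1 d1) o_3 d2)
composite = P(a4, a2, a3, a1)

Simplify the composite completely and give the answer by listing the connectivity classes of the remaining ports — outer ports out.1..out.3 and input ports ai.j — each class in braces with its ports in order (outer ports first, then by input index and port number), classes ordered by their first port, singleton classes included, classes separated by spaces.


{out.1} {out.2, a2.3} {out.3, a1.2, a1.3, a3.1, a3.3} {a1.1} {a2.1} {a2.2} {a3.2} {a4.1} {a4.2} {a4.3}


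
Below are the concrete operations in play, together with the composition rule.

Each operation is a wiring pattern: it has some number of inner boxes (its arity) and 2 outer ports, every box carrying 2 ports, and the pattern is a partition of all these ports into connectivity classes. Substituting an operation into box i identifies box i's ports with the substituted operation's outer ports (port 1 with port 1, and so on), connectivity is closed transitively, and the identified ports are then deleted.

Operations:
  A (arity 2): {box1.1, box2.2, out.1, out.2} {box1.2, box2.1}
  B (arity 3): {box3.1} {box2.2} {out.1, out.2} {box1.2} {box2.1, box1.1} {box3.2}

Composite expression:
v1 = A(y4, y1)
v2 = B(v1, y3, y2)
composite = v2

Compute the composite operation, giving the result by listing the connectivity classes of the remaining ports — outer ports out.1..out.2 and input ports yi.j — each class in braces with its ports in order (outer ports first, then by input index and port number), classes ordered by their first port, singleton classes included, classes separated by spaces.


Two ports join when wires chain via B-identified ports.
composing A on (y4, y1), with out.j its own outer ports: {out.1, out.2, y1.2, y4.1} {y1.1, y4.2}
composing B on (y4, y1, y3, y2), with out.j its own outer ports: {out.1, out.2} {y1.1, y4.2} {y1.2, y3.1, y4.1} {y2.1} {y2.2} {y3.2}

{out.1, out.2} {y1.1, y4.2} {y1.2, y3.1, y4.1} {y2.1} {y2.2} {y3.2}


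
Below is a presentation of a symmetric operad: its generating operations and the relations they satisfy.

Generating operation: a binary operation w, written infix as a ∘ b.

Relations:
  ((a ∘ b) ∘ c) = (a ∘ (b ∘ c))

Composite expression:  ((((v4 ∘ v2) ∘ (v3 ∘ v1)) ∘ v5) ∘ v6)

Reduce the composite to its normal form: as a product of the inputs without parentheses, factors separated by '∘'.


v4 ∘ v2 ∘ v3 ∘ v1 ∘ v5 ∘ v6

Every regrouping of w is equal, so read the v-inputs in written order.
(v4 ∘ v2) collapses to v4 ∘ v2
(v3 ∘ v1) collapses to v3 ∘ v1
((v4 ∘ v2) ∘ (v3 ∘ v1)) collapses to v4 ∘ v2 ∘ v3 ∘ v1
(((v4 ∘ v2) ∘ (v3 ∘ v1)) ∘ v5) collapses to v4 ∘ v2 ∘ v3 ∘ v1 ∘ v5
((((v4 ∘ v2) ∘ (v3 ∘ v1)) ∘ v5) ∘ v6) collapses to v4 ∘ v2 ∘ v3 ∘ v1 ∘ v5 ∘ v6


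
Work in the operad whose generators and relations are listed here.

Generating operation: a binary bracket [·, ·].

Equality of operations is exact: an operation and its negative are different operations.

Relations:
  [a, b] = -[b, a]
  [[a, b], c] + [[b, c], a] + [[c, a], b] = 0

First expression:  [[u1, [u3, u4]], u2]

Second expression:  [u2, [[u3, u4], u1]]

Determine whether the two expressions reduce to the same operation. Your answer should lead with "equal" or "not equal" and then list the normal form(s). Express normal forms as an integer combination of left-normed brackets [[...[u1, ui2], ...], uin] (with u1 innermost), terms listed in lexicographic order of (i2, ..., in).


equal; the common form is [[[u1, u3], u4], u2] - [[[u1, u4], u3], u2]

Normal form of the first expression: [[[u1, u3], u4], u2] - [[[u1, u4], u3], u2]
Normal form of the second expression: [[[u1, u3], u4], u2] - [[[u1, u4], u3], u2]
One common form — equal.


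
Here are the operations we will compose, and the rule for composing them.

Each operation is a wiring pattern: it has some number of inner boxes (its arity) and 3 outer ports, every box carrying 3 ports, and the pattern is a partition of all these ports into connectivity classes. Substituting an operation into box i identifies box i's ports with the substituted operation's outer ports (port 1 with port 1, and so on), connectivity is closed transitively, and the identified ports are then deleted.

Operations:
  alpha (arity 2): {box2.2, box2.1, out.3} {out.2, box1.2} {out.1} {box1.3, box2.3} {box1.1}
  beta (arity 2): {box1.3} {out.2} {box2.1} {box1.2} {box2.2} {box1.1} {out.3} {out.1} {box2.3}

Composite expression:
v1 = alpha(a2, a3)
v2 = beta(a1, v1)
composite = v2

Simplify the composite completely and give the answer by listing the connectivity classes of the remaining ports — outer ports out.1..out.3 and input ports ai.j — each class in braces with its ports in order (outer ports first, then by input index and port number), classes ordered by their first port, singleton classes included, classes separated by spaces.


{out.1} {out.2} {out.3} {a1.1} {a1.2} {a1.3} {a2.1} {a2.2} {a2.3, a3.3} {a3.1, a3.2}

Substituting into beta glues patterns; closure does the rest.
through alpha, on inputs (a2, a3): {out.1} {out.2, a2.2} {out.3, a3.1, a3.2} {a2.1} {a2.3, a3.3} (out.j = stage outer ports)
through beta, on inputs (a1, a2, a3): {out.1} {out.2} {out.3} {a1.1} {a1.2} {a1.3} {a2.1} {a2.2} {a2.3, a3.3} {a3.1, a3.2} (out.j = stage outer ports)


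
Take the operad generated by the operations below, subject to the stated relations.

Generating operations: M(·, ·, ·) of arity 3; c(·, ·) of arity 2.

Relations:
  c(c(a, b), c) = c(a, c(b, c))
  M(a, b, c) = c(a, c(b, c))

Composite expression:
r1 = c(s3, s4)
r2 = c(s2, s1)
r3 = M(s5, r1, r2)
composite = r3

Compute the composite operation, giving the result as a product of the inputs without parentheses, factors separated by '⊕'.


Every regrouping of M is equal, so read the s-inputs in written order.
c(s3, s4) reduces to s3 ⊕ s4
c(s2, s1) reduces to s2 ⊕ s1
M(s5, c(s3, s4), c(s2, s1)) reduces to s5 ⊕ s3 ⊕ s4 ⊕ s2 ⊕ s1

s5 ⊕ s3 ⊕ s4 ⊕ s2 ⊕ s1


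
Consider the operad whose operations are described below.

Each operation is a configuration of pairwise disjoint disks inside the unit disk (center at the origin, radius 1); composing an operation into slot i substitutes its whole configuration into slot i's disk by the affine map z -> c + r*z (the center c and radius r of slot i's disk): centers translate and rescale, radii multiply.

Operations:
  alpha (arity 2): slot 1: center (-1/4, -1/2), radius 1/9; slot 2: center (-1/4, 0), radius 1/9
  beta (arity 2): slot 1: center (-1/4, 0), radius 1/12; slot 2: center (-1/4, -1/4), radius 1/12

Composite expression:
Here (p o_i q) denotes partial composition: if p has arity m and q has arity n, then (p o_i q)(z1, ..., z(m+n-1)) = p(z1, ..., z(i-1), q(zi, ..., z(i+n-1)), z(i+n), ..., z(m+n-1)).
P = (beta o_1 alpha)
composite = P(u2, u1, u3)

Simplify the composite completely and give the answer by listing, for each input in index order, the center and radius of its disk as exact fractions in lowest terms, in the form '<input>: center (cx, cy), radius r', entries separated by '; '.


u1: center (-13/48, 0), radius 1/108; u2: center (-13/48, -1/24), radius 1/108; u3: center (-1/4, -1/4), radius 1/12


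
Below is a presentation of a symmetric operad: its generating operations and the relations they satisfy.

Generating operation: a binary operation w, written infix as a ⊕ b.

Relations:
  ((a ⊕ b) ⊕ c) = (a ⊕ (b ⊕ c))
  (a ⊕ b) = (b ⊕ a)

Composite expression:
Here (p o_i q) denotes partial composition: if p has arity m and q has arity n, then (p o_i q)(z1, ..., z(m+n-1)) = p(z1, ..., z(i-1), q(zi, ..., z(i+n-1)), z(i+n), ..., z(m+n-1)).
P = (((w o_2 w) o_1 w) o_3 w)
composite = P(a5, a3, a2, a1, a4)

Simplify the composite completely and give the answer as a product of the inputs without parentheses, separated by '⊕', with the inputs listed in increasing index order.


a1 ⊕ a2 ⊕ a3 ⊕ a4 ⊕ a5

Shape and order are irrelevant to w; the a-input set decides.
(a5 ⊕ a3) spells out as a5 ⊕ a3
(a2 ⊕ a1) spells out as a2 ⊕ a1
((a2 ⊕ a1) ⊕ a4) spells out as a2 ⊕ a1 ⊕ a4
((a5 ⊕ a3) ⊕ ((a2 ⊕ a1) ⊕ a4)) spells out as a5 ⊕ a3 ⊕ a2 ⊕ a1 ⊕ a4
sorting the factors by input index: a1 ⊕ a2 ⊕ a3 ⊕ a4 ⊕ a5
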